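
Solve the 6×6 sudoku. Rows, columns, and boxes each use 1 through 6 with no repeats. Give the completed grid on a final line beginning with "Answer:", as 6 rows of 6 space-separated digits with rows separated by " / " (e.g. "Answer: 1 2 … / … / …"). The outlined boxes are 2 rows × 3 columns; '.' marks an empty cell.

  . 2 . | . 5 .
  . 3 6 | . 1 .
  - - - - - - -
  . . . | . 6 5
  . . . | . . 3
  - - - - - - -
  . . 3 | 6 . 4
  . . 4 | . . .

Step 1. [r6c4∈{1,2,3,5}] in col 4, 5 fits only at r6c4, so r6c4=5.
Step 2. [r4c5∈{2,4}] col 5 places 4 nowhere but r4c5 ⇒ r4c5=4.
Step 3. [r4c3∈{1,2,5}] in col 3, 5 fits only at r4c3, so r4c3=5.
Step 4. [r3c3∈{1,2}] r3c3 is the only open cell in col 3 admitting 2 ⇒ r3c3=2.
Step 5. [r3c4∈{1}] only 1 remains possible at r3c4. So r3c4=1.
Step 6. [r5c5∈{2}] nothing but 2 survives at r5c5, so r5c5=2.
Step 7. [r6c1∈{1,2,6}] r6c1 is the only open cell in row 6 admitting 2, so r6c1=2.
Step 8. [r2c1∈{4,5}] in row 2, 5 fits only at r2c1 ⇒ r2c1=5.
Step 9. [r5c1∈{1}] r5c1's peers cover all but 1. So r5c1=1.
Step 10. [r1c1∈{4}] nothing but 4 survives at r1c1. So r1c1=4.
Step 11. [r4c2∈{1,6}] 1 has one home in row 4: r4c2. So r4c2=1.
Step 12. [r2c4∈{2,4}] 4 has one home in row 2: r2c4 ⇒ r2c4=4.
Step 13. [r2c6∈{2}] only 2 remains possible at r2c6. So r2c6=2.
Step 14. [r3c1∈{3}] only 3 remains possible at r3c1, so r3c1=3.
Step 15. [r1c4∈{3}] nothing but 3 survives at r1c4 ⇒ r1c4=3.
Step 16. [r4c4∈{2}] only 2 remains possible at r4c4, so r4c4=2.
Step 17. [r5c2∈{5}] only 5 remains possible at r5c2. So r5c2=5.
Step 18. [r1c6∈{6}] r1c6 is down to just 6, so r1c6=6.
Step 19. [r3c2∈{4}] r3c2's peers cover all but 4 ⇒ r3c2=4.
Step 20. [r6c2∈{6}] r6c2 is down to just 6. So r6c2=6.
Step 21. [r6c6∈{1}] nothing but 1 survives at r6c6 ⇒ r6c6=1.
Step 22. [r6c5∈{3}] r6c5 is down to just 3. So r6c5=3.
Step 23. [r1c3∈{1}] r1c3 is down to just 1 ⇒ r1c3=1.
Step 24. [r4c1∈{6}] nothing but 6 survives at r4c1, so r4c1=6.

Answer: 4 2 1 3 5 6 / 5 3 6 4 1 2 / 3 4 2 1 6 5 / 6 1 5 2 4 3 / 1 5 3 6 2 4 / 2 6 4 5 3 1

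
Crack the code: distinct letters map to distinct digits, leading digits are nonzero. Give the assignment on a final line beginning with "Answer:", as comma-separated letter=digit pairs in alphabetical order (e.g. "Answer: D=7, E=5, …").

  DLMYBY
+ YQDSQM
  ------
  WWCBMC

Step 1. [col 1: Y + M ≡ C (mod 10)] Y=5 is one option consistent with column 1 (Y + M ≡ C (mod 10), carry-in 0) — take it ⇒ Y=5.
Step 2. [col 1: Y + M ≡ C (mod 10)] C=8 is one option consistent with column 1 (Y + M ≡ C (mod 10), carry-in 0) — take it. So C=8.
Step 3. [col 1: Y + M ≡ C (mod 10)] from column 1 (Y=5, C=8, carry-in 0, digits 5,8 already taken and all letters distinct): M must equal 3 ⇒ M=3.
Step 4. [col 2: B + Q ≡ M (mod 10)] Q=2 is one option consistent with column 2 (B + Q ≡ M (mod 10), carry-in 0) — take it ⇒ Q=2.
Step 5. [col 2: B + Q ≡ M (mod 10)] from column 2 (Q=2, M=3, carry-in 0, digits 2,3,5,8 already taken and all letters distinct): B must equal 1, so B=1.
Step 6. [col 3: Y + S ≡ B (mod 10)] column 3 reads Y+S+carry(0)=B with Y=5, B=1; with digits 1,2,3,5,8 already taken and all letters distinct, the only value for S is 6, so S=6.
Step 7. [col 4: M + D ≡ C (mod 10)] column 4 reads M+D+carry(1)=C with M=3, C=8; with digits 1,2,3,5,6,8 already taken and all letters distinct, the only value for D is 4. So D=4.
Step 8. [col 5: L + Q ≡ W (mod 10)] column 5 reads L+Q+carry(0)=W with Q=2; with digits 1,2,3,4,5,6,8 already taken and all letters distinct, the only value for L is 7, so L=7.
Step 9. [col 5: L + Q ≡ W (mod 10)] from column 5 (L=7, Q=2, carry-in 0, digits 1,2,3,4,5,6,7,8 already taken and all letters distinct): W must equal 9. So W=9.

Answer: B=1, C=8, D=4, L=7, M=3, Q=2, S=6, W=9, Y=5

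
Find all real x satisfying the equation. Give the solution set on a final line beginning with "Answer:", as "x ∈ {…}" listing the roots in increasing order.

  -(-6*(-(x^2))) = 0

Step 1. [-(-6*(-(x^2))) = 0] flip signs both sides, so neg: -6*(-(x^2)) = 0.
Step 2. [-6*(-(x^2)) = 0] divide by the outer -6. So div: -(x^2) = 0.
Step 3. [-(x^2) = 0] flip signs both sides ⇒ neg: x^2 = 0.
Step 4. [x^2 = 0] LHS squared, RHS 0 ≥ 0: apply √ (±). So sqrt: x = 0.

Answer: x ∈ {0}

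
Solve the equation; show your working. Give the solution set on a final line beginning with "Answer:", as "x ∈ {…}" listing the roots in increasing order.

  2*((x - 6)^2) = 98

Step 1. [2*((x - 6)^2) = 98] 2 out front; divide by 2, so div: (x - 6)^2 = 49.
Step 2. [(x - 6)^2 = 49] 49 ≥ 0, LHS is (·)² — take ±√, so sqrt: x - 6 = 7 or -7.
Step 3. [x - 6 = 7 or -7] -6 is outermost — add 6 both sides. So sub: x = 13 or -1.

Answer: x ∈ {-1, 13}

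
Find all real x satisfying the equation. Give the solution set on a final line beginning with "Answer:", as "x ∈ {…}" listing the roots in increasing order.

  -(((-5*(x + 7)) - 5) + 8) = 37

Step 1. [-(((-5*(x + 7)) - 5) + 8) = 37] leading − — multiply by −1, so neg: ((-5*(x + 7)) - 5) + 8 = -37.
Step 2. [((-5*(x + 7)) - 5) + 8 = -37] +8 is outermost — subtract 8 both sides, so sub: (-5*(x + 7)) - 5 = -45.
Step 3. [(-5*(x + 7)) - 5 = -45] 5 comes off first (add 5). So sub: -5*(x + 7) = -40.
Step 4. [-5*(x + 7) = -40] -5·(inner) — divide through by -5, so div: x + 7 = 8.
Step 5. [x + 7 = 8] +7 is outermost — subtract 7 both sides, so sub: x = 1.

Answer: x ∈ {1}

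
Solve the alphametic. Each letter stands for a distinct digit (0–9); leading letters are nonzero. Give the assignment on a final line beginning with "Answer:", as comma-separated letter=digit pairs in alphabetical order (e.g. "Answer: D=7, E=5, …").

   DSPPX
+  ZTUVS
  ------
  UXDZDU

Step 1. [col 1: X + S ≡ U (mod 10)] U=1 is one option consistent with column 1 (X + S ≡ U (mod 10), carry-in 0) — take it, so U=1.
Step 2. [col 1: X + S ≡ U (mod 10)] several values work for X in column 1 (X + S ≡ U (mod 10), carry-in 0); try X=3, so X=3.
Step 3. [col 1: X + S ≡ U (mod 10)] in column 1 we have X+S≡U with carry-in 0; given X=3, U=1 and digits 1,3 already taken and all letters distinct, that pins S to 8. So S=8.
Step 4. [col 2: P + V ≡ D (mod 10)] column 2 (P + V ≡ D (mod 10), carry-in 1) doesn't pin D yet; pick D=7 and continue. So D=7.
Step 5. [col 2: P + V ≡ D (mod 10)] P=4 is one option consistent with column 2 (P + V ≡ D (mod 10), carry-in 1) — take it ⇒ P=4.
Step 6. [col 2: P + V ≡ D (mod 10)] column 2: given P=4, D=7, carry-in 1, and digits 1,3,4,7,8 already taken and all letters distinct, P+V≡D (mod 10) forces V=2 ⇒ V=2.
Step 7. [col 3: P + U ≡ Z (mod 10)] column 3: given P=4, U=1, carry-in 0, and digits 1,2,3,4,7,8 already taken and all letters distinct, P+U≡Z (mod 10) forces Z=5, so Z=5.
Step 8. [col 4: S + T ≡ D (mod 10)] in column 4 we have S+T≡D with carry-in 0; given S=8, D=7 and digits 1,2,3,4,5,7,8 already taken and all letters distinct, that pins T to 9. So T=9.

Answer: D=7, P=4, S=8, T=9, U=1, V=2, X=3, Z=5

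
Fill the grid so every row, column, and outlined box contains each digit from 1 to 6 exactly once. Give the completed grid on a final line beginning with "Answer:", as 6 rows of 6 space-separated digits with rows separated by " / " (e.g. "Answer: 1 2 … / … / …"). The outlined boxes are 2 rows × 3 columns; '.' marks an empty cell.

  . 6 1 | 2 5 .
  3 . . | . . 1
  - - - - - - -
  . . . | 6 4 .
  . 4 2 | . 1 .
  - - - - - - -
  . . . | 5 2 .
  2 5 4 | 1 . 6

Step 1. [r1c6∈{3,4}] 3 has one home in row 1: r1c6, so r1c6=3.
Step 2. [r4c1∈{5,6}] 6 has one home in row 4: r4c1 ⇒ r4c1=6.
Step 3. [r3c1∈{1,5}] col 1 places 5 nowhere but r3c1, so r3c1=5.
Step 4. [r3c2∈{1,3}] in row 3, 1 fits only at r3c2, so r3c2=1.
Step 5. [r3c3∈{3}] nothing but 3 survives at r3c3. So r3c3=3.
Step 6. [r4c6∈{5}] r4c6 is down to just 5, so r4c6=5.
Step 7. [r5c2∈{3}] r5c2's peers cover all but 3 ⇒ r5c2=3.
Step 8. [r5c1∈{1}] r5c1 is down to just 1. So r5c1=1.
Step 9. [r1c1∈{4}] nothing but 4 survives at r1c1, so r1c1=4.
Step 10. [r2c4∈{4}] r2c4 is down to just 4. So r2c4=4.
Step 11. [r2c5∈{6}] only 6 remains possible at r2c5. So r2c5=6.
Step 12. [r3c6∈{2}] only 2 remains possible at r3c6, so r3c6=2.
Step 13. [r5c6∈{4}] only 4 remains possible at r5c6, so r5c6=4.
Step 14. [r2c3∈{5}] r2c3's peers cover all but 5, so r2c3=5.
Step 15. [r4c4∈{3}] nothing but 3 survives at r4c4, so r4c4=3.
Step 16. [r6c5∈{3}] r6c5 has the single candidate 3. So r6c5=3.
Step 17. [r5c3∈{6}] r5c3's peers cover all but 6. So r5c3=6.
Step 18. [r2c2∈{2}] r2c2's peers cover all but 2, so r2c2=2.

Answer: 4 6 1 2 5 3 / 3 2 5 4 6 1 / 5 1 3 6 4 2 / 6 4 2 3 1 5 / 1 3 6 5 2 4 / 2 5 4 1 3 6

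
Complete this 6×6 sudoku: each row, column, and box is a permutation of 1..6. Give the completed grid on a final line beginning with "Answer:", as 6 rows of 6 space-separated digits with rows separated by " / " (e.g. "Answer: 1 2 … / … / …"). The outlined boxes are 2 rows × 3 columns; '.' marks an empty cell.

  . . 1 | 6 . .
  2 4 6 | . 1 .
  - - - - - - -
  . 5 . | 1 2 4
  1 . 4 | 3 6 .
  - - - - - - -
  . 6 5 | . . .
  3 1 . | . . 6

Step 1. [r2c6∈{3,5}] row 2 places 3 nowhere but r2c6. So r2c6=3.
Step 2. [r2c4∈{5}] r2c4's peers cover all but 5 ⇒ r2c4=5.
Step 3. [r1c5∈{4}] r1c5's peers cover all but 4. So r1c5=4.
Step 4. [r6c4∈{2,4}] across row 6, 4 lands solely at r6c4, so r6c4=4.
Step 5. [r5c4∈{2}] only 2 remains possible at r5c4. So r5c4=2.
Step 6. [r4c2∈{2}] nothing but 2 survives at r4c2 ⇒ r4c2=2.
Step 7. [r1c6∈{2}] r1c6 is down to just 2. So r1c6=2.
Step 8. [r1c1∈{5}] r1c1 is down to just 5 ⇒ r1c1=5.
Step 9. [r5c5∈{3}] only 3 remains possible at r5c5. So r5c5=3.
Step 10. [r5c1∈{4}] nothing but 4 survives at r5c1, so r5c1=4.
Step 11. [r3c1∈{6}] only 6 remains possible at r3c1, so r3c1=6.
Step 12. [r6c3∈{2}] r6c3 is down to just 2, so r6c3=2.
Step 13. [r1c2∈{3}] r1c2 is down to just 3 ⇒ r1c2=3.
Step 14. [r4c6∈{5}] only 5 remains possible at r4c6 ⇒ r4c6=5.
Step 15. [r6c5∈{5}] only 5 remains possible at r6c5. So r6c5=5.
Step 16. [r5c6∈{1}] r5c6 has the single candidate 1, so r5c6=1.
Step 17. [r3c3∈{3}] r3c3 is down to just 3 ⇒ r3c3=3.

Answer: 5 3 1 6 4 2 / 2 4 6 5 1 3 / 6 5 3 1 2 4 / 1 2 4 3 6 5 / 4 6 5 2 3 1 / 3 1 2 4 5 6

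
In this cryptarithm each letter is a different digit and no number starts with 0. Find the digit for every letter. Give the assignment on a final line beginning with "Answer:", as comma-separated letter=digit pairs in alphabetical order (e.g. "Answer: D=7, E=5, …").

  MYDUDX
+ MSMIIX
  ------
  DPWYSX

Step 1. [col 1: X + X ≡ X (mod 10)] column 1: given nothing yet, carry-in 0, and all letters distinct, none taken yet, X+X≡X (mod 10) forces X=0, so X=0.
Step 2. [col 2: D + I ≡ S (mod 10)] no forcing yet in column 2 (carry-in 0); S=9 is free and consistent — try it ⇒ S=9.
Step 3. [col 2: D + I ≡ S (mod 10)] several values work for I in column 2 (D + I ≡ S (mod 10), carry-in 0); try I=6. So I=6.
Step 4. [col 2: D + I ≡ S (mod 10)] column 2: given I=6, S=9, carry-in 0, and digits 0,6,9 already taken and all letters distinct, D+I≡S (mod 10) forces D=3. So D=3.
Step 5. [col 3: U + I ≡ Y (mod 10)] column 3 (U + I ≡ Y (mod 10), carry-in 0) doesn't pin Y yet; pick Y=8 and continue, so Y=8.
Step 6. [col 3: U + I ≡ Y (mod 10)] column 3 reads U+I+carry(0)=Y with I=6, Y=8; with digits 0,3,6,8,9 already taken and all letters distinct, the only value for U is 2 ⇒ U=2.
Step 7. [col 4: D + M ≡ W (mod 10)] column 4 (D + M ≡ W (mod 10), carry-in 0) doesn't pin M yet; pick M=1 and continue. So M=1.
Step 8. [col 4: D + M ≡ W (mod 10)] column 4 reads D+M+carry(0)=W with D=3, M=1; with digits 0,1,2,3,6,8,9 already taken and all letters distinct, the only value for W is 4. So W=4.
Step 9. [col 5: Y + S ≡ P (mod 10)] column 5 reads Y+S+carry(0)=P with Y=8, S=9; with digits 0,1,2,3,4,6,8,9 already taken and all letters distinct, the only value for P is 7. So P=7.

Answer: D=3, I=6, M=1, P=7, S=9, U=2, W=4, X=0, Y=8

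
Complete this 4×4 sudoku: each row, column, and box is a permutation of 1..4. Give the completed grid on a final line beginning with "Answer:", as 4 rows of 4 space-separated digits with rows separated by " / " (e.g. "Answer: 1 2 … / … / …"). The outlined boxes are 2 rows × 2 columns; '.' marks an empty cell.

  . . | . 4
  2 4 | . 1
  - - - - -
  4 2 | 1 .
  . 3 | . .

Step 1. [r1c3∈{2,3}] r1c3 is the only open cell in row 1 admitting 2, so r1c3=2.
Step 2. [r4c1∈{1}] nothing but 1 survives at r4c1. So r4c1=1.
Step 3. [r4c3∈{4}] only 4 remains possible at r4c3, so r4c3=4.
Step 4. [r2c3∈{3}] only 3 remains possible at r2c3 ⇒ r2c3=3.
Step 5. [r1c1∈{3}] r1c1's peers cover all but 3 ⇒ r1c1=3.
Step 6. [r4c4∈{2}] r4c4 has the single candidate 2 ⇒ r4c4=2.
Step 7. [r1c2∈{1}] only 1 remains possible at r1c2, so r1c2=1.
Step 8. [r3c4∈{3}] r3c4 is down to just 3. So r3c4=3.

Answer: 3 1 2 4 / 2 4 3 1 / 4 2 1 3 / 1 3 4 2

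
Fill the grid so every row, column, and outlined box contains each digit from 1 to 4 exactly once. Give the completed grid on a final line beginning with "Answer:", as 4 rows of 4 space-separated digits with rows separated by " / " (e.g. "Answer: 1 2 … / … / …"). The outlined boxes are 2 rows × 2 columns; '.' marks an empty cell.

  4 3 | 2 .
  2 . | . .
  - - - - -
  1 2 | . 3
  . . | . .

Step 1. [r1c4∈{1}] r1c4's peers cover all but 1, so r1c4=1.
Step 2. [r3c3∈{4}] only 4 remains possible at r3c3 ⇒ r3c3=4.
Step 3. [r4c2∈{4}] only 4 remains possible at r4c2. So r4c2=4.
Step 4. [r4c4∈{2}] only 2 remains possible at r4c4 ⇒ r4c4=2.
Step 5. [r4c3∈{1}] r4c3 has the single candidate 1. So r4c3=1.
Step 6. [r4c1∈{3}] nothing but 3 survives at r4c1. So r4c1=3.
Step 7. [r2c3∈{3}] only 3 remains possible at r2c3 ⇒ r2c3=3.
Step 8. [r2c4∈{4}] nothing but 4 survives at r2c4 ⇒ r2c4=4.
Step 9. [r2c2∈{1}] r2c2 has the single candidate 1. So r2c2=1.

Answer: 4 3 2 1 / 2 1 3 4 / 1 2 4 3 / 3 4 1 2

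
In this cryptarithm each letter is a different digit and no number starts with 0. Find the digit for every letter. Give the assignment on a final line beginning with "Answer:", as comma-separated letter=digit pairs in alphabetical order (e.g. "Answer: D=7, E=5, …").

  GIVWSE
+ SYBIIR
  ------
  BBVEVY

Step 1. [col 1: E + R ≡ Y (mod 10)] several values work for E in column 1 (E + R ≡ Y (mod 10), carry-in 0); try E=4 ⇒ E=4.
Step 2. [col 1: E + R ≡ Y (mod 10)] several values work for R in column 1 (E + R ≡ Y (mod 10), carry-in 0); try R=6, so R=6.
Step 3. [col 1: E + R ≡ Y (mod 10)] in column 1 we have E+R≡Y with carry-in 0; given E=4, R=6 and digits 4,6 already taken and all letters distinct, that pins Y to 0. So Y=0.
Step 4. [col 2: S + I ≡ V (mod 10)] no forcing yet in column 2 (carry-in 1); I=8 is free and consistent — try it, so I=8.
Step 5. [col 2: S + I ≡ V (mod 10)] column 2 (S + I ≡ V (mod 10), carry-in 1) doesn't pin V yet; pick V=1 and continue. So V=1.
Step 6. [col 2: S + I ≡ V (mod 10)] column 2 reads S+I+carry(1)=V with I=8, V=1; with digits 0,1,4,6,8 already taken and all letters distinct, the only value for S is 2, so S=2.
Step 7. [col 3: W + I ≡ E (mod 10)] from column 3 (I=8, E=4, carry-in 1, digits 0,1,2,4,6,8 already taken and all letters distinct): W must equal 5, so W=5.
Step 8. [col 4: V + B ≡ V (mod 10)] from column 4 (V=1, carry-in 1, digits 0,1,2,4,5,6,8 already taken and all letters distinct): B must equal 9 ⇒ B=9.
Step 9. [col 6: G + S ≡ B (mod 10)] in column 6 we have G+S≡B with carry-in 0; given S=2, B=9 and digits 0,1,2,4,5,6,8,9 already taken and all letters distinct, that pins G to 7. So G=7.

Answer: B=9, E=4, G=7, I=8, R=6, S=2, V=1, W=5, Y=0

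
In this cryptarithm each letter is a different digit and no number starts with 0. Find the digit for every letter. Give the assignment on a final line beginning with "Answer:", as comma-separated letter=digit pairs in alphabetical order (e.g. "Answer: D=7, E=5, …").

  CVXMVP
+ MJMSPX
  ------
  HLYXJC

Step 1. [col 1: P + X ≡ C (mod 10)] no forcing yet in column 1 (carry-in 0); P=2 is free and consistent — try it. So P=2.
Step 2. [col 1: P + X ≡ C (mod 10)] X=9 is one option consistent with column 1 (P + X ≡ C (mod 10), carry-in 0) — take it ⇒ X=9.
Step 3. [col 1: P + X ≡ C (mod 10)] column 1: given P=2, X=9, carry-in 0, and digits 2,9 already taken and all letters distinct, P+X≡C (mod 10) forces C=1. So C=1.
Step 4. [col 2: V + P ≡ J (mod 10)] column 2 (V + P ≡ J (mod 10), carry-in 1) doesn't pin J yet; pick J=0 and continue ⇒ J=0.
Step 5. [col 2: V + P ≡ J (mod 10)] column 2 reads V+P+carry(1)=J with P=2, J=0; with digits 0,1,2,9 already taken and all letters distinct, the only value for V is 7. So V=7.
Step 6. [col 3: M + S ≡ X (mod 10)] column 3 (M + S ≡ X (mod 10), carry-in 1) doesn't pin M yet; pick M=5 and continue. So M=5.
Step 7. [col 3: M + S ≡ X (mod 10)] from column 3 (M=5, X=9, carry-in 1, digits 0,1,2,5,7,9 already taken and all letters distinct): S must equal 3. So S=3.
Step 8. [col 4: X + M ≡ Y (mod 10)] in column 4 we have X+M≡Y with carry-in 0; given X=9, M=5 and digits 0,1,2,3,5,7,9 already taken and all letters distinct, that pins Y to 4. So Y=4.
Step 9. [col 5: V + J ≡ L (mod 10)] column 5: given V=7, J=0, carry-in 1, and digits 0,1,2,3,4,5,7,9 already taken and all letters distinct, V+J≡L (mod 10) forces L=8, so L=8.
Step 10. [col 6: C + M ≡ H (mod 10)] in column 6 we have C+M≡H with carry-in 0; given C=1, M=5 and digits 0,1,2,3,4,5,7,8,9 already taken and all letters distinct, that pins H to 6. So H=6.

Answer: C=1, H=6, J=0, L=8, M=5, P=2, S=3, V=7, X=9, Y=4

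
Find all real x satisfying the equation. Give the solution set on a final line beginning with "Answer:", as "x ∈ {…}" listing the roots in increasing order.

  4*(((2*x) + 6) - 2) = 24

Step 1. [4*(((2*x) + 6) - 2) = 24] LHS = 4·(…); ÷4 both sides. So div: ((2*x) + 6) - 2 = 6.
Step 2. [((2*x) + 6) - 2 = 6] add 2: x sits inside (… - 2). So sub: (2*x) + 6 = 8.
Step 3. [(2*x) + 6 = 8] subtract 6: x sits inside (… + 6) ⇒ sub: 2*x = 2.
Step 4. [2*x = 2] 2·(inner) — divide through by 2 ⇒ div: x = 1.

Answer: x ∈ {1}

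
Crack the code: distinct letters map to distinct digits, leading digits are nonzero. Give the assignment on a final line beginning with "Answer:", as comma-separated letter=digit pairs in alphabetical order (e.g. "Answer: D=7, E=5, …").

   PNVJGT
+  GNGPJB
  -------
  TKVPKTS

Step 1. [col 1: T + B ≡ S (mod 10)] T=1 is one option consistent with column 1 (T + B ≡ S (mod 10), carry-in 0) — take it ⇒ T=1.
Step 2. [col 1: T + B ≡ S (mod 10)] B=8 is one option consistent with column 1 (T + B ≡ S (mod 10), carry-in 0) — take it. So B=8.
Step 3. [col 1: T + B ≡ S (mod 10)] from column 1 (T=1, B=8, carry-in 0, digits 1,8 already taken and all letters distinct): S must equal 9. So S=9.
Step 4. [col 2: G + J ≡ T (mod 10)] several values work for G in column 2 (G + J ≡ T (mod 10), carry-in 0); try G=6 ⇒ G=6.
Step 5. [col 2: G + J ≡ T (mod 10)] in column 2 we have G+J≡T with carry-in 0; given G=6, T=1 and digits 1,6,8,9 already taken and all letters distinct, that pins J to 5. So J=5.
Step 6. [col 3: J + P ≡ K (mod 10)] several values work for K in column 3 (J + P ≡ K (mod 10), carry-in 1); try K=0. So K=0.
Step 7. [col 3: J + P ≡ K (mod 10)] column 3 reads J+P+carry(1)=K with J=5, K=0; with digits 0,1,5,6,8,9 already taken and all letters distinct, the only value for P is 4. So P=4.
Step 8. [col 4: V + G ≡ P (mod 10)] from column 4 (G=6, P=4, carry-in 1, digits 0,1,4,5,6,8,9 already taken and all letters distinct): V must equal 7 ⇒ V=7.
Step 9. [col 5: N + N ≡ V (mod 10)] in column 5 we have N+N≡V with carry-in 1; given V=7 and digits 0,1,4,5,6,7,8,9 already taken and all letters distinct, that pins N to 3, so N=3.

Answer: B=8, G=6, J=5, K=0, N=3, P=4, S=9, T=1, V=7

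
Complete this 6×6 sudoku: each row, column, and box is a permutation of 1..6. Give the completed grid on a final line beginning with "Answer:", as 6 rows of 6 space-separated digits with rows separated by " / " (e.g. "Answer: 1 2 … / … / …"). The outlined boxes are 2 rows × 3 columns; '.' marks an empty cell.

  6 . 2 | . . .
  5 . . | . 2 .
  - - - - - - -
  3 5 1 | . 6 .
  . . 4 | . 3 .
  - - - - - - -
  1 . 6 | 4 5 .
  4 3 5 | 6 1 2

Step 1. [r1c5∈{4}] r1c5's peers cover all but 4, so r1c5=4.
Step 2. [r1c2∈{1}] r1c2's peers cover all but 1 ⇒ r1c2=1.
Step 3. [r2c6∈{1,3,6}] row 2 places 6 nowhere but r2c6. So r2c6=6.
Step 4. [r2c4∈{1,3}] r2c4 is the only open cell in row 2 admitting 1 ⇒ r2c4=1.
Step 5. [r4c1∈{2}] r4c1 has the single candidate 2, so r4c1=2.
Step 6. [r4c4∈{5}] nothing but 5 survives at r4c4 ⇒ r4c4=5.
Step 7. [r1c6∈{3,5}] in row 1, 5 fits only at r1c6, so r1c6=5.
Step 8. [r5c2∈{2}] r5c2 is down to just 2 ⇒ r5c2=2.
Step 9. [r3c6∈{4}] r3c6 has the single candidate 4. So r3c6=4.
Step 10. [r3c4∈{2}] r3c4 has the single candidate 2. So r3c4=2.
Step 11. [r2c3∈{3}] r2c3 is down to just 3 ⇒ r2c3=3.
Step 12. [r4c2∈{6}] r4c2 has the single candidate 6, so r4c2=6.
Step 13. [r2c2∈{4}] r2c2 is down to just 4 ⇒ r2c2=4.
Step 14. [r4c6∈{1}] r4c6 has the single candidate 1, so r4c6=1.
Step 15. [r1c4∈{3}] only 3 remains possible at r1c4 ⇒ r1c4=3.
Step 16. [r5c6∈{3}] nothing but 3 survives at r5c6. So r5c6=3.

Answer: 6 1 2 3 4 5 / 5 4 3 1 2 6 / 3 5 1 2 6 4 / 2 6 4 5 3 1 / 1 2 6 4 5 3 / 4 3 5 6 1 2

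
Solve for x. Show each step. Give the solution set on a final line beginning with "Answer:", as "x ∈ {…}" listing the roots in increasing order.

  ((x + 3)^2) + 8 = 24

Step 1. [((x + 3)^2) + 8 = 24] subtract 8: x sits inside (… + 8), so sub: (x + 3)^2 = 16.
Step 2. [(x + 3)^2 = 16] √ both sides: 16 ≥ 0 gives two branches. So sqrt: x + 3 = 4 or -4.
Step 3. [x + 3 = 4 or -4] peel the +3: subtract 3 from each side ⇒ sub: x = 1 or -7.

Answer: x ∈ {-7, 1}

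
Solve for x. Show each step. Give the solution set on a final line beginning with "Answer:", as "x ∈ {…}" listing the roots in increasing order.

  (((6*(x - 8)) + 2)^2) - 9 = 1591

Step 1. [(((6*(x - 8)) + 2)^2) - 9 = 1591] -9 is outermost — add 9 both sides. So sub: ((6*(x - 8)) + 2)^2 = 1600.
Step 2. [((6*(x - 8)) + 2)^2 = 1600] LHS squared, RHS 1600 ≥ 0: apply √ (±). So sqrt: (6*(x - 8)) + 2 = 40 or -40.
Step 3. [(6*(x - 8)) + 2 = 40 or -40] the outer +2 inverts by subtracting 2. So sub: 6*(x - 8) = 38 or -42.
Step 4. [6*(x - 8) = 38 or -42] 6·(inner) — divide through by 6, so div: x - 8 = 19/3 or -7.
Step 5. [x - 8 = 19/3 or -7] peel the -8: add 8 from each side ⇒ sub: x = 43/3 or 1.

Answer: x ∈ {1, 43/3}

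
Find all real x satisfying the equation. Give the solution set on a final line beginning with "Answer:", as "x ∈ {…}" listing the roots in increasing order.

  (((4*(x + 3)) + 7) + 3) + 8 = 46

Step 1. [(((4*(x + 3)) + 7) + 3) + 8 = 46] +8 is outermost — subtract 8 both sides, so sub: ((4*(x + 3)) + 7) + 3 = 38.
Step 2. [((4*(x + 3)) + 7) + 3 = 38] 3 comes off first (subtract 3), so sub: (4*(x + 3)) + 7 = 35.
Step 3. [(4*(x + 3)) + 7 = 35] the outer +7 inverts by subtracting 7 ⇒ sub: 4*(x + 3) = 28.
Step 4. [4*(x + 3) = 28] leading coefficient 4: divide by 4. So div: x + 3 = 7.
Step 5. [x + 3 = 7] +3 is outermost — subtract 3 both sides ⇒ sub: x = 4.

Answer: x ∈ {4}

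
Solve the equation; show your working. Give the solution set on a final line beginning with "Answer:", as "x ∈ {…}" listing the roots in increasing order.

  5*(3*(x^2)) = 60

Step 1. [5*(3*(x^2)) = 60] 5·(inner) — divide through by 5 ⇒ div: 3*(x^2) = 12.
Step 2. [3*(x^2) = 12] LHS = 3·(…); ÷3 both sides ⇒ div: x^2 = 4.
Step 3. [x^2 = 4] √ both sides: 4 ≥ 0 gives two branches. So sqrt: x = 2 or -2.

Answer: x ∈ {-2, 2}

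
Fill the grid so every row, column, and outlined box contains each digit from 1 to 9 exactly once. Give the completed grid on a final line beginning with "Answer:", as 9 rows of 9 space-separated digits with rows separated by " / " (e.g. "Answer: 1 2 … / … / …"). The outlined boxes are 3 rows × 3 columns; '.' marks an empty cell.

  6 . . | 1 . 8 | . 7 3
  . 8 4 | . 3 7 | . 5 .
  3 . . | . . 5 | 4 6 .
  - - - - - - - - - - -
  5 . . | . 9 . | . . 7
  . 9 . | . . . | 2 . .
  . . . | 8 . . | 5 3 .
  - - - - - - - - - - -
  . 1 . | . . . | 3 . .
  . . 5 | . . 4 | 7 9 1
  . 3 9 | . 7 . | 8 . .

Step 1. [r3c5∈{2}] r3c5's peers cover all but 2, so r3c5=2.
Step 2. [r4c7∈{1,6}] col 7 places 6 nowhere but r4c7, so r4c7=6.
Step 3. [r5c4∈{3,4,5,6,7}] r5c4 is the only open cell in col 4 admitting 7, so r5c4=7.
Step 4. [r4c4∈{2,3,4}] 4 has one home in col 4: r4c4 ⇒ r4c4=4.
Step 5. [r4c2∈{2}] r4c2 is down to just 2 ⇒ r4c2=2.
Step 6. [r6c2∈{4,6,7}] across col 2, 4 lands solely at r6c2, so r6c2=4.
Step 7. [r3c3∈{1,7}] across row 3, 1 lands solely at r3c3, so r3c3=1.
Step 8. [r9c6∈{1,2,6}] 1 has one home in row 9: r9c6. So r9c6=1.
Step 9. [r2c9∈{2,9}] in box 3, 2 fits only at r2c9 ⇒ r2c9=2.
Step 10. [r2c4∈{6,9}] in row 2, 6 fits only at r2c4. So r2c4=6.
Step 11. [r7c6∈{2,6,9}] col 6 places 9 nowhere but r7c6. So r7c6=9.
Step 12. [r5c5∈{1,5,6}] 5 has one home in row 5: r5c5 ⇒ r5c5=5.
Step 13. [r9c9∈{4,5,6}] row 9 places 6 nowhere but r9c9, so r9c9=6.
Step 14. [r4c6∈{3}] r4c6's peers cover all but 3 ⇒ r4c6=3.
Step 15. [r4c3∈{8}] r4c3 has the single candidate 8. So r4c3=8.
Step 16. [r5c6∈{6}] r5c6 is down to just 6, so r5c6=6.
Step 17. [r5c8∈{1,4,8}] r5c8 is the only open cell in col 8 admitting 8, so r5c8=8.
Step 18. [r6c3∈{6,7}] r6c3 is the only open cell in row 6 admitting 6, so r6c3=6.
Step 19. [r9c4∈{2,5}] across row 9, 5 lands solely at r9c4 ⇒ r9c4=5.
Step 20. [r7c4∈{2}] r7c4 has the single candidate 2 ⇒ r7c4=2.
Step 21. [r7c8∈{4}] r7c8 has the single candidate 4, so r7c8=4.
Step 22. [r6c1∈{1,7}] across row 6, 7 lands solely at r6c1 ⇒ r6c1=7.
Step 23. [r7c1∈{8}] nothing but 8 survives at r7c1 ⇒ r7c1=8.
Step 24. [r1c7∈{9}] r1c7's peers cover all but 9 ⇒ r1c7=9.
Step 25. [r7c5∈{6}] r7c5's peers cover all but 6, so r7c5=6.
Step 26. [r8c1∈{2}] only 2 remains possible at r8c1. So r8c1=2.
Step 27. [r8c2∈{6}] r8c2's peers cover all but 6, so r8c2=6.
Step 28. [r8c5∈{8}] r8c5's peers cover all but 8 ⇒ r8c5=8.
Step 29. [r9c1∈{4}] r9c1 is down to just 4, so r9c1=4.
Step 30. [r6c9∈{9}] r6c9 is down to just 9 ⇒ r6c9=9.
Step 31. [r4c8∈{1}] r4c8's peers cover all but 1. So r4c8=1.
Step 32. [r8c4∈{3}] r8c4 has the single candidate 3 ⇒ r8c4=3.
Step 33. [r1c3∈{2}] r1c3 has the single candidate 2. So r1c3=2.
Step 34. [r5c1∈{1}] only 1 remains possible at r5c1. So r5c1=1.
Step 35. [r5c3∈{3}] r5c3's peers cover all but 3, so r5c3=3.
Step 36. [r9c8∈{2}] r9c8's peers cover all but 2, so r9c8=2.
Step 37. [r6c5∈{1}] r6c5 is down to just 1. So r6c5=1.
Step 38. [r2c7∈{1}] only 1 remains possible at r2c7. So r2c7=1.
Step 39. [r2c1∈{9}] r2c1 has the single candidate 9, so r2c1=9.
Step 40. [r3c4∈{9}] r3c4's peers cover all but 9 ⇒ r3c4=9.
Step 41. [r1c5∈{4}] r1c5 has the single candidate 4, so r1c5=4.
Step 42. [r3c9∈{8}] r3c9's peers cover all but 8. So r3c9=8.
Step 43. [r7c9∈{5}] nothing but 5 survives at r7c9. So r7c9=5.
Step 44. [r6c6∈{2}] r6c6 is down to just 2. So r6c6=2.
Step 45. [r7c3∈{7}] nothing but 7 survives at r7c3. So r7c3=7.
Step 46. [r3c2∈{7}] r3c2 has the single candidate 7. So r3c2=7.
Step 47. [r1c2∈{5}] nothing but 5 survives at r1c2, so r1c2=5.
Step 48. [r5c9∈{4}] r5c9's peers cover all but 4 ⇒ r5c9=4.

Answer: 6 5 2 1 4 8 9 7 3 / 9 8 4 6 3 7 1 5 2 / 3 7 1 9 2 5 4 6 8 / 5 2 8 4 9 3 6 1 7 / 1 9 3 7 5 6 2 8 4 / 7 4 6 8 1 2 5 3 9 / 8 1 7 2 6 9 3 4 5 / 2 6 5 3 8 4 7 9 1 / 4 3 9 5 7 1 8 2 6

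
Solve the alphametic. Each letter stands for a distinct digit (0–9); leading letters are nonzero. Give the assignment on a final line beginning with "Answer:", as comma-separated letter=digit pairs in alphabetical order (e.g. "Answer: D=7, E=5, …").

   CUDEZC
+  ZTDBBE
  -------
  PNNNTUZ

Step 1. [col 1: C + E ≡ Z (mod 10)] column 1 (C + E ≡ Z (mod 10), carry-in 0) doesn't pin C yet; pick C=8 and continue ⇒ C=8.
Step 2. [P] adding two 6-digit numbers gives at most 6+1 digits, and here it does — P is that final carry and must be 1 ⇒ P=1.
Step 3. [col 1: C + E ≡ Z (mod 10)] no forcing yet in column 1 (carry-in 0); Z=5 is free and consistent — try it. So Z=5.
Step 4. [col 1: C + E ≡ Z (mod 10)] from column 1 (C=8, Z=5, carry-in 0, digits 1,5,8 already taken and all letters distinct): E must equal 7, so E=7.
Step 5. [col 2: Z + B ≡ U (mod 10)] B=4 is one option consistent with column 2 (Z + B ≡ U (mod 10), carry-in 1) — take it, so B=4.
Step 6. [col 2: Z + B ≡ U (mod 10)] from column 2 (Z=5, B=4, carry-in 1, digits 1,4,5,7,8 already taken and all letters distinct): U must equal 0 ⇒ U=0.
Step 7. [col 3: E + B ≡ T (mod 10)] from column 3 (E=7, B=4, carry-in 1, digits 0,1,4,5,7,8 already taken and all letters distinct): T must equal 2 ⇒ T=2.
Step 8. [col 4: D + D ≡ N (mod 10)] from column 4 (nothing yet, carry-in 1, digits 0,1,2,4,5,7,8 already taken and all letters distinct): N must equal 3, so N=3.
Step 9. [col 4: D + D ≡ N (mod 10)] from column 4 (N=3, carry-in 1, digits 0,1,2,3,4,5,7,8 already taken and all letters distinct): D must equal 6 ⇒ D=6.

Answer: B=4, C=8, D=6, E=7, N=3, P=1, T=2, U=0, Z=5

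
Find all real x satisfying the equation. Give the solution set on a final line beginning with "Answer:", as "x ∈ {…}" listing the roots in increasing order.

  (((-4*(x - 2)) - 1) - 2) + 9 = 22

Step 1. [(((-4*(x - 2)) - 1) - 2) + 9 = 22] peel the +9: subtract 9 from each side ⇒ sub: ((-4*(x - 2)) - 1) - 2 = 13.
Step 2. [((-4*(x - 2)) - 1) - 2 = 13] 2 comes off first (add 2). So sub: (-4*(x - 2)) - 1 = 15.
Step 3. [(-4*(x - 2)) - 1 = 15] peel the -1: add 1 from each side. So sub: -4*(x - 2) = 16.
Step 4. [-4*(x - 2) = 16] -4 out front; divide by -4. So div: x - 2 = -4.
Step 5. [x - 2 = -4] -2 is outermost — add 2 both sides. So sub: x = -2.

Answer: x ∈ {-2}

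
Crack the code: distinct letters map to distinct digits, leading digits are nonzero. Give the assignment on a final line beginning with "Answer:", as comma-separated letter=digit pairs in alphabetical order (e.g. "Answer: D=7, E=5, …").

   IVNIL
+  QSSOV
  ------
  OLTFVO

Step 1. [col 1: L + V ≡ O (mod 10)] no forcing yet in column 1 (carry-in 0); L=4 is free and consistent — try it. So L=4.
Step 2. [col 1: L + V ≡ O (mod 10)] column 1 (L + V ≡ O (mod 10), carry-in 0) doesn't pin O yet; pick O=1 and continue. So O=1.
Step 3. [col 1: L + V ≡ O (mod 10)] from column 1 (L=4, O=1, carry-in 0, digits 1,4 already taken and all letters distinct): V must equal 7 ⇒ V=7.
Step 4. [col 2: I + O ≡ V (mod 10)] column 2: given O=1, V=7, carry-in 1, and digits 1,4,7 already taken and all letters distinct, I+O≡V (mod 10) forces I=5. So I=5.
Step 5. [col 3: N + S ≡ F (mod 10)] no forcing yet in column 3 (carry-in 0); N=6 is free and consistent — try it. So N=6.
Step 6. [col 3: N + S ≡ F (mod 10)] several values work for F in column 3 (N + S ≡ F (mod 10), carry-in 0); try F=9, so F=9.
Step 7. [col 3: N + S ≡ F (mod 10)] column 3: given N=6, F=9, carry-in 0, and digits 1,4,5,6,7,9 already taken and all letters distinct, N+S≡F (mod 10) forces S=3, so S=3.
Step 8. [col 4: V + S ≡ T (mod 10)] from column 4 (V=7, S=3, carry-in 0, digits 1,3,4,5,6,7,9 already taken and all letters distinct): T must equal 0 ⇒ T=0.
Step 9. [col 5: I + Q ≡ L (mod 10)] in column 5 we have I+Q≡L with carry-in 1; given I=5, L=4 and digits 0,1,3,4,5,6,7,9 already taken and all letters distinct, that pins Q to 8, so Q=8.

Answer: F=9, I=5, L=4, N=6, O=1, Q=8, S=3, T=0, V=7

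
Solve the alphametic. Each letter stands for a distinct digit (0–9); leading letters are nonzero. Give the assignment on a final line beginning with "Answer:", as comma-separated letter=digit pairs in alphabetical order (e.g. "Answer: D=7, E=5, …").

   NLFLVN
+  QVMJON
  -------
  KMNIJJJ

Step 1. [K] adding two 6-digit numbers gives at most 6+1 digits, and here it does — K is that final carry and must be 1. So K=1.
Step 2. [col 1: N + N ≡ J (mod 10)] column 1 (N + N ≡ J (mod 10), carry-in 0) doesn't pin J yet; pick J=0 and continue. So J=0.
Step 3. [col 1: N + N ≡ J (mod 10)] from column 1 (J=0, carry-in 0, digits 0,1 already taken and all letters distinct): N must equal 5. So N=5.
Step 4. [col 2: V + O ≡ J (mod 10)] O=3 is one option consistent with column 2 (V + O ≡ J (mod 10), carry-in 1) — take it. So O=3.
Step 5. [col 2: V + O ≡ J (mod 10)] column 2: given O=3, J=0, carry-in 1, and digits 0,1,3,5 already taken and all letters distinct, V+O≡J (mod 10) forces V=6, so V=6.
Step 6. [col 3: L + J ≡ J (mod 10)] column 3 reads L+J+carry(1)=J with J=0; with digits 0,1,3,5,6 already taken and all letters distinct, the only value for L is 9 ⇒ L=9.
Step 7. [col 4: F + M ≡ I (mod 10)] several values work for I in column 4 (F + M ≡ I (mod 10), carry-in 1); try I=7. So I=7.
Step 8. [col 4: F + M ≡ I (mod 10)] column 4 (F + M ≡ I (mod 10), carry-in 1) doesn't pin M yet; pick M=4 and continue ⇒ M=4.
Step 9. [col 4: F + M ≡ I (mod 10)] in column 4 we have F+M≡I with carry-in 1; given M=4, I=7 and digits 0,1,3,4,5,6,7,9 already taken and all letters distinct, that pins F to 2 ⇒ F=2.
Step 10. [col 6: N + Q ≡ M (mod 10)] in column 6 we have N+Q≡M with carry-in 1; given N=5, M=4 and digits 0,1,2,3,4,5,6,7,9 already taken and all letters distinct, that pins Q to 8 ⇒ Q=8.

Answer: F=2, I=7, J=0, K=1, L=9, M=4, N=5, O=3, Q=8, V=6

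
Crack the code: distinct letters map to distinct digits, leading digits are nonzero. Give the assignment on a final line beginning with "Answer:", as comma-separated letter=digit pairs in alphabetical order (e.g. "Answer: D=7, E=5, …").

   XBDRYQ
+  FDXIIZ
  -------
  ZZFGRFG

Step 1. [col 1: Q + Z ≡ G (mod 10)] no forcing yet in column 1 (carry-in 0); G=6 is free and consistent — try it. So G=6.
Step 2. [col 1: Q + Z ≡ G (mod 10)] several values work for Q in column 1 (Q + Z ≡ G (mod 10), carry-in 0); try Q=5. So Q=5.
Step 3. [col 1: Q + Z ≡ G (mod 10)] from column 1 (Q=5, G=6, carry-in 0, digits 5,6 already taken and all letters distinct): Z must equal 1 ⇒ Z=1.
Step 4. [col 2: Y + I ≡ F (mod 10)] column 2 (Y + I ≡ F (mod 10), carry-in 0) doesn't pin I yet; pick I=9 and continue. So I=9.
Step 5. [col 2: Y + I ≡ F (mod 10)] several values work for F in column 2 (Y + I ≡ F (mod 10), carry-in 0); try F=2. So F=2.
Step 6. [col 2: Y + I ≡ F (mod 10)] from column 2 (I=9, F=2, carry-in 0, digits 1,2,5,6,9 already taken and all letters distinct): Y must equal 3. So Y=3.
Step 7. [col 3: R + I ≡ R (mod 10)] column 3 (R + I ≡ R (mod 10), carry-in 1) doesn't pin R yet; pick R=0 and continue, so R=0.
Step 8. [col 4: D + X ≡ G (mod 10)] X=8 is one option consistent with column 4 (D + X ≡ G (mod 10), carry-in 1) — take it ⇒ X=8.
Step 9. [col 4: D + X ≡ G (mod 10)] column 4 reads D+X+carry(1)=G with X=8, G=6; with digits 0,1,2,3,5,6,8,9 already taken and all letters distinct, the only value for D is 7 ⇒ D=7.
Step 10. [col 5: B + D ≡ F (mod 10)] column 5 reads B+D+carry(1)=F with D=7, F=2; with digits 0,1,2,3,5,6,7,8,9 already taken and all letters distinct, the only value for B is 4, so B=4.

Answer: B=4, D=7, F=2, G=6, I=9, Q=5, R=0, X=8, Y=3, Z=1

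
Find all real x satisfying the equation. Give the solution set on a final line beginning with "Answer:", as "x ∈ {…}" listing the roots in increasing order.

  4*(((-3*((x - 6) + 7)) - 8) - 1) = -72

Step 1. [4*(((-3*((x - 6) + 7)) - 8) - 1) = -72] divide by the outer 4 ⇒ div: ((-3*((x - 6) + 7)) - 8) - 1 = -18.
Step 2. [((-3*((x - 6) + 7)) - 8) - 1 = -18] 1 comes off first (add 1) ⇒ sub: (-3*((x - 6) + 7)) - 8 = -17.
Step 3. [(-3*((x - 6) + 7)) - 8 = -17] add 8: x sits inside (… - 8) ⇒ sub: -3*((x - 6) + 7) = -9.
Step 4. [-3*((x - 6) + 7) = -9] -3 out front; divide by -3. So div: (x - 6) + 7 = 3.
Step 5. [(x - 6) + 7 = 3] 7 comes off first (subtract 7), so sub: x - 6 = -4.
Step 6. [x - 6 = -4] add 6: x sits inside (… - 6). So sub: x = 2.

Answer: x ∈ {2}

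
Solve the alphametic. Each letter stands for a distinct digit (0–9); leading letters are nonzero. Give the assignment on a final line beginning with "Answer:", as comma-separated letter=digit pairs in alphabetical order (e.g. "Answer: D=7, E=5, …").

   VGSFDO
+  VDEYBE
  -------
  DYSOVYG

Step 1. [col 1: O + E ≡ G (mod 10)] several values work for E in column 1 (O + E ≡ G (mod 10), carry-in 0); try E=4 ⇒ E=4.
Step 2. [D] adding two 6-digit numbers gives at most 6+1 digits, and here it does — D is that final carry and must be 1. So D=1.
Step 3. [col 1: O + E ≡ G (mod 10)] no forcing yet in column 1 (carry-in 0); G=7 is free and consistent — try it ⇒ G=7.
Step 4. [col 1: O + E ≡ G (mod 10)] in column 1 we have O+E≡G with carry-in 0; given E=4, G=7 and digits 1,4,7 already taken and all letters distinct, that pins O to 3. So O=3.
Step 5. [col 2: D + B ≡ Y (mod 10)] B=5 is one option consistent with column 2 (D + B ≡ Y (mod 10), carry-in 0) — take it, so B=5.
Step 6. [col 2: D + B ≡ Y (mod 10)] column 2 reads D+B+carry(0)=Y with D=1, B=5; with digits 1,3,4,5,7 already taken and all letters distinct, the only value for Y is 6, so Y=6.
Step 7. [col 3: F + Y ≡ V (mod 10)] from column 3 (Y=6, carry-in 0, digits 1,3,4,5,6,7 already taken and all letters distinct): F must equal 2 ⇒ F=2.
Step 8. [col 3: F + Y ≡ V (mod 10)] in column 3 we have F+Y≡V with carry-in 0; given F=2, Y=6 and digits 1,2,3,4,5,6,7 already taken and all letters distinct, that pins V to 8 ⇒ V=8.
Step 9. [col 4: S + E ≡ O (mod 10)] in column 4 we have S+E≡O with carry-in 0; given E=4, O=3 and digits 1,2,3,4,5,6,7,8 already taken and all letters distinct, that pins S to 9, so S=9.

Answer: B=5, D=1, E=4, F=2, G=7, O=3, S=9, V=8, Y=6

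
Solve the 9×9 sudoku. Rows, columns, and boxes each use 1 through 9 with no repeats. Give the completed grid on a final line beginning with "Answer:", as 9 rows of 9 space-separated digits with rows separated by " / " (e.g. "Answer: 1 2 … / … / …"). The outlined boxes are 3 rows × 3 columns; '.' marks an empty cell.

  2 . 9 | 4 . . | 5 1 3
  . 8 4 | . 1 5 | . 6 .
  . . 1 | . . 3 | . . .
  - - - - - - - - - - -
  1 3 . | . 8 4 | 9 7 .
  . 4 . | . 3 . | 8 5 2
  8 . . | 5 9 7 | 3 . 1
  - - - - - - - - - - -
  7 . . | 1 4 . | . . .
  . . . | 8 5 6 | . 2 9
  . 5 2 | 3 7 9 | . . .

Step 1. [r7c7∈{6}] r7c7 has the single candidate 6 ⇒ r7c7=6.
Step 2. [r3c5∈{2,6}] 2 has one home in col 5: r3c5. So r3c5=2.
Step 3. [r8c7∈{1,4,7}] row 8 places 7 nowhere but r8c7, so r8c7=7.
Step 4. [r5c4∈{6}] only 6 remains possible at r5c4. So r5c4=6.
Step 5. [r7c3∈{3,8}] across col 3, 8 lands solely at r7c3 ⇒ r7c3=8.
Step 6. [r3c7∈{4}] only 4 remains possible at r3c7 ⇒ r3c7=4.
Step 7. [r9c9∈{4,8}] in col 9, 4 fits only at r9c9. So r9c9=4.
Step 8. [r2c9∈{7}] r2c9's peers cover all but 7, so r2c9=7.
Step 9. [r3c8∈{8,9}] r3c8 is the only open cell in col 8 admitting 9. So r3c8=9.
Step 10. [r6c3∈{6}] r6c3 is down to just 6, so r6c3=6.
Step 11. [r1c2∈{6,7}] across row 1, 7 lands solely at r1c2. So r1c2=7.
Step 12. [r9c1∈{6}] r9c1 has the single candidate 6 ⇒ r9c1=6.
Step 13. [r8c3∈{3}] r8c3's peers cover all but 3, so r8c3=3.
Step 14. [r1c6∈{8}] r1c6 has the single candidate 8. So r1c6=8.
Step 15. [r9c8∈{8}] r9c8 is down to just 8, so r9c8=8.
Step 16. [r3c1∈{5}] only 5 remains possible at r3c1, so r3c1=5.
Step 17. [r9c7∈{1}] r9c7 has the single candidate 1. So r9c7=1.
Step 18. [r3c2∈{6}] r3c2's peers cover all but 6, so r3c2=6.
Step 19. [r4c9∈{6}] only 6 remains possible at r4c9. So r4c9=6.
Step 20. [r3c9∈{8}] only 8 remains possible at r3c9, so r3c9=8.
Step 21. [r7c8∈{3}] nothing but 3 survives at r7c8. So r7c8=3.
Step 22. [r7c9∈{5}] nothing but 5 survives at r7c9 ⇒ r7c9=5.
Step 23. [r7c6∈{2}] only 2 remains possible at r7c6. So r7c6=2.
Step 24. [r4c3∈{5}] r4c3 has the single candidate 5. So r4c3=5.
Step 25. [r6c2∈{2}] r6c2's peers cover all but 2. So r6c2=2.
Step 26. [r3c4∈{7}] only 7 remains possible at r3c4, so r3c4=7.
Step 27. [r5c6∈{1}] r5c6 is down to just 1 ⇒ r5c6=1.
Step 28. [r5c1∈{9}] only 9 remains possible at r5c1 ⇒ r5c1=9.
Step 29. [r2c4∈{9}] r2c4 is down to just 9. So r2c4=9.
Step 30. [r4c4∈{2}] only 2 remains possible at r4c4. So r4c4=2.
Step 31. [r2c7∈{2}] only 2 remains possible at r2c7, so r2c7=2.
Step 32. [r2c1∈{3}] only 3 remains possible at r2c1. So r2c1=3.
Step 33. [r6c8∈{4}] r6c8's peers cover all but 4. So r6c8=4.
Step 34. [r5c3∈{7}] only 7 remains possible at r5c3 ⇒ r5c3=7.
Step 35. [r8c1∈{4}] only 4 remains possible at r8c1. So r8c1=4.
Step 36. [r7c2∈{9}] r7c2 is down to just 9 ⇒ r7c2=9.
Step 37. [r1c5∈{6}] r1c5 has the single candidate 6. So r1c5=6.
Step 38. [r8c2∈{1}] r8c2 has the single candidate 1 ⇒ r8c2=1.

Answer: 2 7 9 4 6 8 5 1 3 / 3 8 4 9 1 5 2 6 7 / 5 6 1 7 2 3 4 9 8 / 1 3 5 2 8 4 9 7 6 / 9 4 7 6 3 1 8 5 2 / 8 2 6 5 9 7 3 4 1 / 7 9 8 1 4 2 6 3 5 / 4 1 3 8 5 6 7 2 9 / 6 5 2 3 7 9 1 8 4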